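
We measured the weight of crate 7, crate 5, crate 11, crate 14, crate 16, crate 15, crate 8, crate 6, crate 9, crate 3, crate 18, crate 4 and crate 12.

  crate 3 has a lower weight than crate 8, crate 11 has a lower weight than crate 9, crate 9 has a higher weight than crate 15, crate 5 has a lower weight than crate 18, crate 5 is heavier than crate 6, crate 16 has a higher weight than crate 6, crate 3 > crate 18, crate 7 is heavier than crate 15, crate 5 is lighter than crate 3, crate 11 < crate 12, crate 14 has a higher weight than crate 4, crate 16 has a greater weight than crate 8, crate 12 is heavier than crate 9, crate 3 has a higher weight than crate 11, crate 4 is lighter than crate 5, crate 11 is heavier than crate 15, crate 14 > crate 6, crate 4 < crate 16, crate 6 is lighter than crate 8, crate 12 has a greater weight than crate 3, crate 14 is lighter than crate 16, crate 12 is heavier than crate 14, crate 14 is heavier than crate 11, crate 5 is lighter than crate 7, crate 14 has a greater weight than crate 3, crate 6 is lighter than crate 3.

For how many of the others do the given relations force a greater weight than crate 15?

Directly above crate 15: crate 11, crate 7, crate 9.
One step further: crate 3, crate 14, crate 12 (6 so far).
One step further: crate 8, crate 16 (8 so far).
No other element is forced above crate 15 by the given relations, so the count is 8.

8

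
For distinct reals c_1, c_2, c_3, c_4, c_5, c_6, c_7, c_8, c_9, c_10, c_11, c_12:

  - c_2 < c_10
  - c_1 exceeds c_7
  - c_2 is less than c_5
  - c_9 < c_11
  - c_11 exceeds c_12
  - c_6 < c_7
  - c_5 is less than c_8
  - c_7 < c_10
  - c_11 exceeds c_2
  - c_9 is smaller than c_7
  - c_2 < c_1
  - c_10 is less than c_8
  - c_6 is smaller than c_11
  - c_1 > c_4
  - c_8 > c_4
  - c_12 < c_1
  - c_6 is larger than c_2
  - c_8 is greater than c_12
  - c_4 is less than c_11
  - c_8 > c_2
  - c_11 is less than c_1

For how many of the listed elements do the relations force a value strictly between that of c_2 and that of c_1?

The relations place c_2 below c_1. An element lies strictly between them when it is forced above c_2 and also forced below c_1.
Above c_2: {c_5, c_6, c_7, c_11, c_10, c_8}. Below c_1: {c_9, c_12, c_6, c_4, c_7, c_11}.
Intersection: {c_6, c_7, c_11} — 3.

3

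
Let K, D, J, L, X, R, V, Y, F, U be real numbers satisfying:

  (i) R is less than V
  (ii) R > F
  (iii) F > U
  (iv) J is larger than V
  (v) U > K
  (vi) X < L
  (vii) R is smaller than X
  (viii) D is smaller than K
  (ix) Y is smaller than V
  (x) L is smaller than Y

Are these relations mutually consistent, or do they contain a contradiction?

The single ordering D < K < U < F < R < X < L < Y < V < J satisfies every listed relation, so no contradiction arises.

consistent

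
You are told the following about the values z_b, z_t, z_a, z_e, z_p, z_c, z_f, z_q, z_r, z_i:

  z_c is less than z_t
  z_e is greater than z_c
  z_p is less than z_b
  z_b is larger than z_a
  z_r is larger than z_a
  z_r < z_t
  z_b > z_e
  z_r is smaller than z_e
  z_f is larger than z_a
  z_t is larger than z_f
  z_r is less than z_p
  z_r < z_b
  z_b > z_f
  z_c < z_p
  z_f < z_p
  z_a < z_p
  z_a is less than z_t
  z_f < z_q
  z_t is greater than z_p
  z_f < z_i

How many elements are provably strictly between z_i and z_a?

The relations place z_a below z_i. An element lies strictly between them when it is forced above z_a and also forced below z_i.
Above z_a: {z_r, z_f, z_e, z_p, z_q, z_b, z_t}. Below z_i: {z_f}.
Intersection: {z_f} — 1.

1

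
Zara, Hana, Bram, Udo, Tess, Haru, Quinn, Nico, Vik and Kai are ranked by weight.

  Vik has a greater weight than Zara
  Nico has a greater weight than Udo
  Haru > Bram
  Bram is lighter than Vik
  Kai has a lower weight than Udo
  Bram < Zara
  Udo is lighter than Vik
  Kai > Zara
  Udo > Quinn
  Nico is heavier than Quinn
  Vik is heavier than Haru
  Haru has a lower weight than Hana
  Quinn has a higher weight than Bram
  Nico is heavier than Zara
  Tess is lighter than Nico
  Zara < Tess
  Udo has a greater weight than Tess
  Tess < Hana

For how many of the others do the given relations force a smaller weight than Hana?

Directly below Hana: Haru, Tess.
One step further: Bram, Zara (4 so far).
Nothing else is reachable below Hana; 4 in all.

4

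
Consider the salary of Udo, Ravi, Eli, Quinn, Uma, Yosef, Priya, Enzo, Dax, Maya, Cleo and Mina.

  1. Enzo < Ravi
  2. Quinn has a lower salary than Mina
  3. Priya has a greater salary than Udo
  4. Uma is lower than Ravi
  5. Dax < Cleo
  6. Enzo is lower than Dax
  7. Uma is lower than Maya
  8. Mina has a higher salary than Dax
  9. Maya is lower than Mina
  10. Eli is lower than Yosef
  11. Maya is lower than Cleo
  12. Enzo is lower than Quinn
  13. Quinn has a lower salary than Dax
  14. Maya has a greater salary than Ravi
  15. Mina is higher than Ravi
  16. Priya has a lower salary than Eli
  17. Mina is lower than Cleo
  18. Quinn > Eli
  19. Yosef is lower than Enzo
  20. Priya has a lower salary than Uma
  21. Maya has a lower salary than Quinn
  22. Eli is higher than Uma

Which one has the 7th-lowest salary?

The consecutive relations fix a unique order: Udo < Priya < Uma < Eli < Yosef < Enzo < Ravi < Maya < Quinn < Dax < Mina < Cleo.
The 7th smallest is Ravi.

Ravi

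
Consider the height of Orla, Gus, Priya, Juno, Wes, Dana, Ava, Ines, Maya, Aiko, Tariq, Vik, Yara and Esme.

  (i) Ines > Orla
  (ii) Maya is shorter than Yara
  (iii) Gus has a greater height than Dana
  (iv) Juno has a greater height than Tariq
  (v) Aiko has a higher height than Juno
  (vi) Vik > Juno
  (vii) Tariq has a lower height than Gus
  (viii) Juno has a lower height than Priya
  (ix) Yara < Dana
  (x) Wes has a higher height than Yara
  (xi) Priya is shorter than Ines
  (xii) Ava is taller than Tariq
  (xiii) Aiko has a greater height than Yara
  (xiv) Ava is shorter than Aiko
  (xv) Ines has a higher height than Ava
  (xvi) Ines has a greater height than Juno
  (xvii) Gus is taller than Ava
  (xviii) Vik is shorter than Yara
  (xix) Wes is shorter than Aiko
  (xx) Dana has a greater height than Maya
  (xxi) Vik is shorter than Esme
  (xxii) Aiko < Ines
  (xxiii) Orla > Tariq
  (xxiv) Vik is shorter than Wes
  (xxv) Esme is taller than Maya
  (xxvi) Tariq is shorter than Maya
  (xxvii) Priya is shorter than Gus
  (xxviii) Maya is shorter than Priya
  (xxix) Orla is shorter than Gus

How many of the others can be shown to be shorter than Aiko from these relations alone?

From Aiko the given relations immediately reach Juno, Ava, Yara, Wes.
From those, Tariq, Maya, Vik — 7 in total.
Nothing else is reachable below Aiko; 7 in all.

7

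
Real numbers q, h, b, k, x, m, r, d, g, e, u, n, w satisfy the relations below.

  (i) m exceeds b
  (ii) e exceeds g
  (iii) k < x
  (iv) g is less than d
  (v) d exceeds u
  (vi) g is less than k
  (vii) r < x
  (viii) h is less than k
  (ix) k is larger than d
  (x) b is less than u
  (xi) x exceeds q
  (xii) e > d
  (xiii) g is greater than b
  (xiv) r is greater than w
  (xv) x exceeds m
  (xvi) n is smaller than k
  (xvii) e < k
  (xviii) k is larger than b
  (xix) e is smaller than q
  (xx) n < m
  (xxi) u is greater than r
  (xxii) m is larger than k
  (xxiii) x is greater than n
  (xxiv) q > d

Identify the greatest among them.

x

w is not greatest since w < r; r is not greatest since r < u; b is not greatest since b < m; u is not greatest since u < d; g is not greatest since g < d; n is not greatest since n < k; d is not greatest since d < e; h is not greatest since h < k; e is not greatest since e < q; q is not greatest since q < x; k is not greatest since k < x; m is not greatest since m < x.
Only x has nothing above it, so x is the greatest.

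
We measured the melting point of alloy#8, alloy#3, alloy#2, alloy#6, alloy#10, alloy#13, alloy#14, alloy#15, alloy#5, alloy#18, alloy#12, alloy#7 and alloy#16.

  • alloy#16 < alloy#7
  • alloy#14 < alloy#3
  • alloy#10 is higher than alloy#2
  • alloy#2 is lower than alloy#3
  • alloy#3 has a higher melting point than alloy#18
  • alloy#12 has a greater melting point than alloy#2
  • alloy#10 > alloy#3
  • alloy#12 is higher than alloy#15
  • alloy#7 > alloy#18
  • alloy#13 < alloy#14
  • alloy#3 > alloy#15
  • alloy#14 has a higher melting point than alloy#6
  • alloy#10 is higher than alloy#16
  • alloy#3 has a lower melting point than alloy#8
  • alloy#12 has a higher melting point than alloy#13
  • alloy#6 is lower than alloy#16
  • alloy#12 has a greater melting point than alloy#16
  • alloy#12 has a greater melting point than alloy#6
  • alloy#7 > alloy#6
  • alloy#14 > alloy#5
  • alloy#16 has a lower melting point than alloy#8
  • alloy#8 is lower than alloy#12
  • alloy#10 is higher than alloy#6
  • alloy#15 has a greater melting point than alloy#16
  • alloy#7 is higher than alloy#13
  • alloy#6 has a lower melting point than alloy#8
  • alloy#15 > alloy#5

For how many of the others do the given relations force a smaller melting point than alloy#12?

10

From alloy#12 the given relations immediately reach alloy#13, alloy#6, alloy#16, alloy#15, alloy#2, alloy#8.
From those, alloy#5, alloy#3 — 8 in total.
From those, alloy#18, alloy#14 — 10 in total.
No other element is forced below alloy#12 by the given relations, so the count is 10.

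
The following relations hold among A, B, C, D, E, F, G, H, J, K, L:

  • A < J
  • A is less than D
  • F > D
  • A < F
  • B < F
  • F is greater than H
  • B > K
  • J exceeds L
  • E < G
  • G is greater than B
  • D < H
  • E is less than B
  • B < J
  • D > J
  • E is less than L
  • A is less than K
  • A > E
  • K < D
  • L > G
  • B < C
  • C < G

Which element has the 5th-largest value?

The consecutive relations fix a unique order: E < A < K < B < C < G < L < J < D < H < F.
The 5th largest is L.

L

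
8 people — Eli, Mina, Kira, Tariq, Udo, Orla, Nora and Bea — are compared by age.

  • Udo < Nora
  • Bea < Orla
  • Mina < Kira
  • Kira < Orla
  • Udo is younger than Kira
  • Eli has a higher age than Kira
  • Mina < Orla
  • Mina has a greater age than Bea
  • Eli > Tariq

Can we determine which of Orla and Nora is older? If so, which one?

Following every chain through Nora: below Nora we get Udo.
Orla is not reached, and no chain runs the other way from Orla to Nora.
So the given relations leave the order of Nora and Orla undetermined.

undetermined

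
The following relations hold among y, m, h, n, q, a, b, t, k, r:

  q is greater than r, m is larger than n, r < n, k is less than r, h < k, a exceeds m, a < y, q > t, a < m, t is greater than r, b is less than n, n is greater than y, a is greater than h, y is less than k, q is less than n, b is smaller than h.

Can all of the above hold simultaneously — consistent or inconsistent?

We have m < a stated directly, yet also a < y < k < r < t < q < n < m by chaining the others — so a < m. Contradiction.

inconsistent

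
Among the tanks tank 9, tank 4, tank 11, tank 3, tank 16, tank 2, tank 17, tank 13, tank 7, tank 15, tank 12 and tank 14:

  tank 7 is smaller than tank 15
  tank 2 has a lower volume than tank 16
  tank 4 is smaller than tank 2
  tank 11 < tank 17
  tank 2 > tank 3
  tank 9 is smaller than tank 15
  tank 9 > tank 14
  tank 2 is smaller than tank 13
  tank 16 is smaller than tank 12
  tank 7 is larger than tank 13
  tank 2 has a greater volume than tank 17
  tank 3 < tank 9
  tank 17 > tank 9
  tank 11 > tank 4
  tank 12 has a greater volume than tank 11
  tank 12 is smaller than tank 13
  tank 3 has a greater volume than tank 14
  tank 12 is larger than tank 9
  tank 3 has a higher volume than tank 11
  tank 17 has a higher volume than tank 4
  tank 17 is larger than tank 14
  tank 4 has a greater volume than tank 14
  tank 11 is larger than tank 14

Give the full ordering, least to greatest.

The consecutive links are each given: tank 14 < tank 4; tank 4 < tank 11; tank 11 < tank 3; tank 3 < tank 9; tank 9 < tank 17; tank 17 < tank 2; tank 2 < tank 16; tank 16 < tank 12; tank 12 < tank 13; tank 13 < tank 7; tank 7 < tank 15.

tank 14 < tank 4 < tank 11 < tank 3 < tank 9 < tank 17 < tank 2 < tank 16 < tank 12 < tank 13 < tank 7 < tank 15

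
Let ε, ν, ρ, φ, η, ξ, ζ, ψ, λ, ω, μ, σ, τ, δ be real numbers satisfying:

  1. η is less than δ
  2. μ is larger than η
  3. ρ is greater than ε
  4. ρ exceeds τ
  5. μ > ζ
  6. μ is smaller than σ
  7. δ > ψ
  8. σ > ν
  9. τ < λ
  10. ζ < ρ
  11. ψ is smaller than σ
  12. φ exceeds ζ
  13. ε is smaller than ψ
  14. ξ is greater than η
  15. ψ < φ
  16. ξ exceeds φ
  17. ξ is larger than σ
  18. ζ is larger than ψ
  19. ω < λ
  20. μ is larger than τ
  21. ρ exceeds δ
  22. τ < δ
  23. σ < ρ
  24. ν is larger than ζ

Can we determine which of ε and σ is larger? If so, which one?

The relevant relations are ε < ψ; ψ < ζ; ζ < μ; μ < σ.
Together: ε < ψ < ζ < μ < σ.
So σ is larger.

σ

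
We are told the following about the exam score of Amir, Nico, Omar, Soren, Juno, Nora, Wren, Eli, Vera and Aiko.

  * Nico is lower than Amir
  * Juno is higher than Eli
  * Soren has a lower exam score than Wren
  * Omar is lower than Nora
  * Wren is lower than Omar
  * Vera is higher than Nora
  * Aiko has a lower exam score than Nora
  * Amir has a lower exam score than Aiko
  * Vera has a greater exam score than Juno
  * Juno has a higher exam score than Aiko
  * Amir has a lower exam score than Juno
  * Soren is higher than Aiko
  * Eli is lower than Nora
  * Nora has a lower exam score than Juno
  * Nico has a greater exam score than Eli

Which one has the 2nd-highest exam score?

Juno

The consecutive relations fix a unique order: Eli < Nico < Amir < Aiko < Soren < Wren < Omar < Nora < Juno < Vera.
The 2nd largest is Juno.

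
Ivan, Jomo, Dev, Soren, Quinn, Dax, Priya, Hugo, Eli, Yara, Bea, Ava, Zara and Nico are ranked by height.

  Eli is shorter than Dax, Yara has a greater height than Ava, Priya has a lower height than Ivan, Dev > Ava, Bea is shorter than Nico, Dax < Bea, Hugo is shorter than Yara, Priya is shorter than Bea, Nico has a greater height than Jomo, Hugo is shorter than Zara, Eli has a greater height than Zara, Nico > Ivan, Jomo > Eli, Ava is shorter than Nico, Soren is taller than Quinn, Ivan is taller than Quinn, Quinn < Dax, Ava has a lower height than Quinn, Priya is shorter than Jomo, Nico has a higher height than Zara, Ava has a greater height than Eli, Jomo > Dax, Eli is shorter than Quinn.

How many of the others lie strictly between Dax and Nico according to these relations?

2

Chaining upward from Dax reaches: Bea, Jomo.
Chaining downward from Nico reaches: Priya, Hugo, Zara, Eli, Ava, Quinn, Bea, Jomo, Ivan.
Strictly between Dax and Nico are those in both lists: Bea, Jomo — 2 elements.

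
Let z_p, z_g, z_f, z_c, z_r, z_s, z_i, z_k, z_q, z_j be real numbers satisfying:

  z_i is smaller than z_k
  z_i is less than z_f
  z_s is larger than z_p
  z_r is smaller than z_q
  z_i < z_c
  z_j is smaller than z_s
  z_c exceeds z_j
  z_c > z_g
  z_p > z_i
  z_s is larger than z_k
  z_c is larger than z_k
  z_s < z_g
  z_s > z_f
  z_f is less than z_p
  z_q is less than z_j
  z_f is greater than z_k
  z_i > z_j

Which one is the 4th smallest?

The consecutive relations fix a unique order: z_r < z_q < z_j < z_i < z_k < z_f < z_p < z_s < z_g < z_c.
Counting 4 from the smallest end gives z_i.

z_i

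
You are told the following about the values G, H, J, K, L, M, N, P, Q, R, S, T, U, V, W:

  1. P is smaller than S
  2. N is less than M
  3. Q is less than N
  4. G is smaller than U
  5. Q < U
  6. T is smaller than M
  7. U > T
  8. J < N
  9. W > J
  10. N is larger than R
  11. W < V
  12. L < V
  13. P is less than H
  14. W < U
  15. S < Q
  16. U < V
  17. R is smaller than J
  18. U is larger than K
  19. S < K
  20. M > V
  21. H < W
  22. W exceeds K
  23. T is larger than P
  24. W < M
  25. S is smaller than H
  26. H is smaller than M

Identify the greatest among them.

M

Chaining downward from M: directly below it, H, T, W, V, N; then P, S, R, K, Q, J, U, L; then G.
That covers every other element, and nothing is given above M, so M is the greatest.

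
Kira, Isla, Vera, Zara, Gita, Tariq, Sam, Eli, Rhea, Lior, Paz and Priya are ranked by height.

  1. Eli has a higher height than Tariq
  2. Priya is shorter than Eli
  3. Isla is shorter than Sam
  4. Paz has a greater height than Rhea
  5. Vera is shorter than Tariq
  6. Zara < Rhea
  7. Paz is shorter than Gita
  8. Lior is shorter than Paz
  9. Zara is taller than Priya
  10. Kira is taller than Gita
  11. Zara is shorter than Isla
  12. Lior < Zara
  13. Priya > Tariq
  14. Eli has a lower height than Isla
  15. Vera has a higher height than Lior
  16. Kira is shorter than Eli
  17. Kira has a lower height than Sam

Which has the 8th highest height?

Zara

Piecing the relations together gives one ordering: Lior < Vera < Tariq < Priya < Zara < Rhea < Paz < Gita < Kira < Eli < Isla < Sam.
The 8th largest is Zara.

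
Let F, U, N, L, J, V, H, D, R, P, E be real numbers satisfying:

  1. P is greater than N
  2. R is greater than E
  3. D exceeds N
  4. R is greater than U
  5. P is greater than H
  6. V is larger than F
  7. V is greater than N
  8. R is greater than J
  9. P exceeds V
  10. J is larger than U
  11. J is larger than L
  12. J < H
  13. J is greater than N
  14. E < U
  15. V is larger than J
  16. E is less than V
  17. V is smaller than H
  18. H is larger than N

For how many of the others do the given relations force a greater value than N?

6

From N the given relations immediately reach D, J, V, H, P.
From those, R — 6 in total.
Nothing else is reachable above N; 6 in all.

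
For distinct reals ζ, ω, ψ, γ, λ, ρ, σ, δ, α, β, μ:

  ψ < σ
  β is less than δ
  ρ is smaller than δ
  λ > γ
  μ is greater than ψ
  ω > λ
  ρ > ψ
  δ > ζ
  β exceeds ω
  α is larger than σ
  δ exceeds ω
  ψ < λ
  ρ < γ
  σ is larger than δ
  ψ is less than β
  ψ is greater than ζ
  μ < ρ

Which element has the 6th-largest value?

The consecutive relations fix a unique order: ζ < ψ < μ < ρ < γ < λ < ω < β < δ < σ < α.
The 6th largest is λ.

λ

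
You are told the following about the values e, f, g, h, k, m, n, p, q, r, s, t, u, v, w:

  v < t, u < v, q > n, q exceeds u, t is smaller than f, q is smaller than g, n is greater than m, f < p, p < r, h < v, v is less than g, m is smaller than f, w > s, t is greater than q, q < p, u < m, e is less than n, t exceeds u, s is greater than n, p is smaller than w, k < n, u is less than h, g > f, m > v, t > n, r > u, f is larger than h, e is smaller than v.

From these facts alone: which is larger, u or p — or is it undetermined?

p

Following the relations from u: u < h < v < m < n < q < t < f < p.
So p is larger.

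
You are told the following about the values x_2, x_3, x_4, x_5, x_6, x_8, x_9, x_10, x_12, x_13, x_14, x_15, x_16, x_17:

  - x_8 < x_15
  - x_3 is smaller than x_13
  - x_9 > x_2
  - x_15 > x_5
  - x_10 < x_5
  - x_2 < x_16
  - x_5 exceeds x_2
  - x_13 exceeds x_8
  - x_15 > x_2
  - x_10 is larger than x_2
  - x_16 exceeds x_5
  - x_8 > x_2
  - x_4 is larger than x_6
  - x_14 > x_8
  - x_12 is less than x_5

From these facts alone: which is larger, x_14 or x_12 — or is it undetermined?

undetermined

Following every chain through x_12: above x_12 we get x_5, x_16, x_15.
x_14 is not reached, and no chain runs the other way from x_14 to x_12.
So the given relations leave the order of x_12 and x_14 undetermined.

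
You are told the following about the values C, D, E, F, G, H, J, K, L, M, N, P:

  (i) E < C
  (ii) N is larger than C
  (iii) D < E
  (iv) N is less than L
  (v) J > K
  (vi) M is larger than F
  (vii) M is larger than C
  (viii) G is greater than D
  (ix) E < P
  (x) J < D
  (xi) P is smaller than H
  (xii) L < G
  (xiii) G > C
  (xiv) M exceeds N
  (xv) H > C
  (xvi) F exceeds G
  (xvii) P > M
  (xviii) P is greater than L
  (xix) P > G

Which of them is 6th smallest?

The consecutive relations fix a unique order: K < J < D < E < C < N < L < G < F < M < P < H.
The 6th smallest is N.

N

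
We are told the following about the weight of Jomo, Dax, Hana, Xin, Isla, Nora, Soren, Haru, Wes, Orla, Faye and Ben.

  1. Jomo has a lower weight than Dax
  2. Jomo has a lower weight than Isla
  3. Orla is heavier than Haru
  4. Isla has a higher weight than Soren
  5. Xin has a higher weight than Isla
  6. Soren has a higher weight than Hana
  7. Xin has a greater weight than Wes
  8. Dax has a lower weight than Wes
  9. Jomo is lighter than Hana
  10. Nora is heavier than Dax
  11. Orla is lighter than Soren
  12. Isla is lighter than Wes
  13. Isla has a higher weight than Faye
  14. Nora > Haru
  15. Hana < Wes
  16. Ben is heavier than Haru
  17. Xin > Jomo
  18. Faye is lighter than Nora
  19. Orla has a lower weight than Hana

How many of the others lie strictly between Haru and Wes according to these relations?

4

The relations place Haru below Wes. An element lies strictly between them when it is forced above Haru and also forced below Wes.
Above Haru: {Orla, Ben, Hana, Nora, Soren, Isla, Xin}. Below Wes: {Faye, Jomo, Orla, Dax, Hana, Soren, Isla}.
Intersection: {Orla, Hana, Soren, Isla} — 4.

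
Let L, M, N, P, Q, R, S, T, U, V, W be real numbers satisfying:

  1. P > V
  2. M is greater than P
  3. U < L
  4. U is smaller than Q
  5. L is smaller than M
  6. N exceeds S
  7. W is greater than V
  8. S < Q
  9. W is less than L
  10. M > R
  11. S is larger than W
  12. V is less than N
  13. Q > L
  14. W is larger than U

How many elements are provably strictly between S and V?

1

The relations place V below S. An element lies strictly between them when it is forced above V and also forced below S.
Above V: {P, W, L, M, Q, N}. Below S: {U, W}.
Intersection: {W} — 1.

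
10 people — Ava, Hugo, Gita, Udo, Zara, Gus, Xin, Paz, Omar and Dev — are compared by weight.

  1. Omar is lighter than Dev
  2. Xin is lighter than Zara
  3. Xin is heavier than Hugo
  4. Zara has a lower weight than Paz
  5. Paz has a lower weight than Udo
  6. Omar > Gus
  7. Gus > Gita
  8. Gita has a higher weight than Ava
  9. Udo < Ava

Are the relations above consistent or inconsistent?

consistent

Every relation is compatible with Hugo < Xin < Zara < Paz < Udo < Ava < Gita < Gus < Omar < Dev; the set is consistent.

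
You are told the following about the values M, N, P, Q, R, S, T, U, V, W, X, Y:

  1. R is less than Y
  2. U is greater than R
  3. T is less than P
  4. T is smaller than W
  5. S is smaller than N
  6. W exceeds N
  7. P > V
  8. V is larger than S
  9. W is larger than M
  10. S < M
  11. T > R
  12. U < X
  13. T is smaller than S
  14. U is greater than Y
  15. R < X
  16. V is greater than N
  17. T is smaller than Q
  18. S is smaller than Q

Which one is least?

Chaining upward from R: directly above it, T, Y, U, X; then S, Q, W, P; then M, N, V.
That covers every other element, and nothing is given below R, so R is the least.

R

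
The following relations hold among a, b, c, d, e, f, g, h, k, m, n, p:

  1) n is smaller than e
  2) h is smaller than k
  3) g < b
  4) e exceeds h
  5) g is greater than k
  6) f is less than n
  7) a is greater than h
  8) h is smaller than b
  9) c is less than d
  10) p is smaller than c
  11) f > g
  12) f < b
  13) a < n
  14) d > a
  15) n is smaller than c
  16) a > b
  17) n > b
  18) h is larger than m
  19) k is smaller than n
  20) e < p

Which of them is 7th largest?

b

The consecutive relations fix a unique order: m < h < k < g < f < b < a < n < e < p < c < d.
The 7th largest is b.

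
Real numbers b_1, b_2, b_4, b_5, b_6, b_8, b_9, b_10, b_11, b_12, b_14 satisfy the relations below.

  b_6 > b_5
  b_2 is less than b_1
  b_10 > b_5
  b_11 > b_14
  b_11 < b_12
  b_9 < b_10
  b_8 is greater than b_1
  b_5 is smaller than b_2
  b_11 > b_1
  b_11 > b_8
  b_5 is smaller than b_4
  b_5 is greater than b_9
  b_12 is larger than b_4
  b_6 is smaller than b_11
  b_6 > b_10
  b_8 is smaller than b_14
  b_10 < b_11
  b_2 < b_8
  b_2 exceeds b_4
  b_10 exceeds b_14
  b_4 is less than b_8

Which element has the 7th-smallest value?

b_14

Piecing the relations together gives one ordering: b_9 < b_5 < b_4 < b_2 < b_1 < b_8 < b_14 < b_10 < b_6 < b_11 < b_12.
The 7th smallest is b_14.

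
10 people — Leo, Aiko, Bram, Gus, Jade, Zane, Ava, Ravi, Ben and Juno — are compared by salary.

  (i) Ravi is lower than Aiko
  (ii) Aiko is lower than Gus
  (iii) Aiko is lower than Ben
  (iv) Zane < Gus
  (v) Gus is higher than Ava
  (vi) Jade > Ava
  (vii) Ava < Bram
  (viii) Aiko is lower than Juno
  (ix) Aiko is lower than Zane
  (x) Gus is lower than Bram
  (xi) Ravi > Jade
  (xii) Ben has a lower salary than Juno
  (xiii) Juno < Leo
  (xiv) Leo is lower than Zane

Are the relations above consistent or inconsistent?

consistent

The single ordering Ava < Jade < Ravi < Aiko < Ben < Juno < Leo < Zane < Gus < Bram satisfies every listed relation, so no contradiction arises.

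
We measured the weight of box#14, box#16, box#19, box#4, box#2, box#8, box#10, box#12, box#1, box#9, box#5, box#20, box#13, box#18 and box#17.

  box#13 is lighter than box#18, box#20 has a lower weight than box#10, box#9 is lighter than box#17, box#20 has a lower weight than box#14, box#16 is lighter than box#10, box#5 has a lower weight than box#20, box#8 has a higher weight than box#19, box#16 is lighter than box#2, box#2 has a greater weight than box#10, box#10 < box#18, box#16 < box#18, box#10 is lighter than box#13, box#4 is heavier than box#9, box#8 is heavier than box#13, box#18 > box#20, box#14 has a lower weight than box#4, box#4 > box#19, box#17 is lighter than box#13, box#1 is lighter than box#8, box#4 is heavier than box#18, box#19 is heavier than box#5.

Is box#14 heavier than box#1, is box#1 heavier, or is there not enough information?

undetermined

Following every chain through box#14: above box#14 we get box#4; below box#14 we get box#5, box#20.
box#1 is not reached, and no chain runs the other way from box#1 to box#14.
So the given relations leave the order of box#14 and box#1 undetermined.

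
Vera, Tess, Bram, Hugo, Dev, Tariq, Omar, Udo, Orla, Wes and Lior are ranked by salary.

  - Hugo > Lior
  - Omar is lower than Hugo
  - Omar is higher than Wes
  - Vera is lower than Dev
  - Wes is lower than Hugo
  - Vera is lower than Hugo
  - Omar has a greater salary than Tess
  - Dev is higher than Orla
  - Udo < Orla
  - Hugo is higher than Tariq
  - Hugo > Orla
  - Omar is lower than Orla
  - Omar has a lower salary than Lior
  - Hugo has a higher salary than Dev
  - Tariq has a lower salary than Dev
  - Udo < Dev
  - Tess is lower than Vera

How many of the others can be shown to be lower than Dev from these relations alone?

7

The elements the relations force below Dev are Tess, Vera, Wes, Udo, Tariq, Omar, Orla — no chain reaches any other.
That is 7.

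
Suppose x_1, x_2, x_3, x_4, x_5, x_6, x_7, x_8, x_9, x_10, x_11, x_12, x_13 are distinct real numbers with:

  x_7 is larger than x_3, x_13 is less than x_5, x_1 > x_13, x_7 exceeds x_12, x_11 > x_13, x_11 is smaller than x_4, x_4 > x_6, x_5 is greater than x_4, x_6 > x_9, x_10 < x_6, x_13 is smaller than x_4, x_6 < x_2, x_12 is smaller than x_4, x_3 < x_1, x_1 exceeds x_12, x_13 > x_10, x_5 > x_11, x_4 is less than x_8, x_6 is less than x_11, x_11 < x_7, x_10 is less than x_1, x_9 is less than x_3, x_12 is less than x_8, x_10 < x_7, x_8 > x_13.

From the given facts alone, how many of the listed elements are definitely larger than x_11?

Directly above x_11: x_4, x_5, x_7.
One step further: x_8 (4 so far).
No other element is forced above x_11 by the given relations, so the count is 4.

4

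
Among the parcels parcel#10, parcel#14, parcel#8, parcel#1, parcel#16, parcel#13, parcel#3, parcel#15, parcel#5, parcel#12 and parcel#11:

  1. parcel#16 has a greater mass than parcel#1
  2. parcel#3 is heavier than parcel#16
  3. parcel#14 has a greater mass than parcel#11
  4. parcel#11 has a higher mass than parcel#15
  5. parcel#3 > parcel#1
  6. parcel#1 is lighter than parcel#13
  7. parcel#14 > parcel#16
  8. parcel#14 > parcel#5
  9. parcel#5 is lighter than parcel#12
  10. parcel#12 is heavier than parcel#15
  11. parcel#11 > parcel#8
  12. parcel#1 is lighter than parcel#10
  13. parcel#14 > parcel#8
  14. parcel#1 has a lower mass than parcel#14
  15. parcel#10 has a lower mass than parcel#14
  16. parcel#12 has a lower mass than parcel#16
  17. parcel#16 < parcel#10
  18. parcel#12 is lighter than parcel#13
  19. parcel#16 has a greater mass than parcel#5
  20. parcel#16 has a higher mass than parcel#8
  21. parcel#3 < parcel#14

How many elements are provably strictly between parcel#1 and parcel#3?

1

The relations place parcel#1 below parcel#3. An element lies strictly between them when it is forced above parcel#1 and also forced below parcel#3.
Above parcel#1: {parcel#16, parcel#13, parcel#10, parcel#14}. Below parcel#3: {parcel#8, parcel#5, parcel#15, parcel#12, parcel#16}.
Intersection: {parcel#16} — 1.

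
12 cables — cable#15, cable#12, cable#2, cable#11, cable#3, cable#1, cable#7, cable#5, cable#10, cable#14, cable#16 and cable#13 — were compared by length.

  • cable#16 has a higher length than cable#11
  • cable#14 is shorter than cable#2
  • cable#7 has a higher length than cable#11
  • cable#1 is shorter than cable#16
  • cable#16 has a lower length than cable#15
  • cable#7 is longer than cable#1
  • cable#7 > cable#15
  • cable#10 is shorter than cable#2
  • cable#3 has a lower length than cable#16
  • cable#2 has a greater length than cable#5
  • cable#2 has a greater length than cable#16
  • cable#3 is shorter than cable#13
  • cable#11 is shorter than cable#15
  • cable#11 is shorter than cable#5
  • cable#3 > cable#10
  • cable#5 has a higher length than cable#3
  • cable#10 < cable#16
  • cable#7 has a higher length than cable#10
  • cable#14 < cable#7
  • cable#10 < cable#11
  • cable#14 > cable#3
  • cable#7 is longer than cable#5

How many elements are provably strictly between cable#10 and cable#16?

2

Chaining upward from cable#10 reaches: cable#3, cable#11, cable#14, cable#15, cable#5, cable#13, cable#7, cable#2.
Chaining downward from cable#16 reaches: cable#1, cable#3, cable#11.
Strictly between cable#10 and cable#16 are those in both lists: cable#3, cable#11 — 2 elements.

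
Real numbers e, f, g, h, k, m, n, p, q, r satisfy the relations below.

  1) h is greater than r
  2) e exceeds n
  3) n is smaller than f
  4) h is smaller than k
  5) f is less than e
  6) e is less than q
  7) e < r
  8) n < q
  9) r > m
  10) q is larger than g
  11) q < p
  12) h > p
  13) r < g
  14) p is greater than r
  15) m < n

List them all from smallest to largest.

m < n < f < e < r < g < q < p < h < k

Each adjacent pair is fixed by a given relation: m < n; n < f; f < e; e < r; r < g; g < q; q < p; p < h; h < k. Chaining them end to end gives the full order.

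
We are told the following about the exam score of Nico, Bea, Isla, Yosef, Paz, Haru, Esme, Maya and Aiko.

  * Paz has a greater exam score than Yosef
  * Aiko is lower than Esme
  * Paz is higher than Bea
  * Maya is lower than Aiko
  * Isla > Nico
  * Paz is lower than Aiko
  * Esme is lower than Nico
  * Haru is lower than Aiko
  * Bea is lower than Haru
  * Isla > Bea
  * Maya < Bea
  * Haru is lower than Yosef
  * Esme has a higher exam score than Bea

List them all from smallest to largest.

Nothing is placed below Maya, so it is least; from there Maya < Bea; Bea < Haru; Haru < Yosef; Yosef < Paz; Paz < Aiko; Aiko < Esme; Esme < Nico; Nico < Isla, each given directly.

Maya < Bea < Haru < Yosef < Paz < Aiko < Esme < Nico < Isla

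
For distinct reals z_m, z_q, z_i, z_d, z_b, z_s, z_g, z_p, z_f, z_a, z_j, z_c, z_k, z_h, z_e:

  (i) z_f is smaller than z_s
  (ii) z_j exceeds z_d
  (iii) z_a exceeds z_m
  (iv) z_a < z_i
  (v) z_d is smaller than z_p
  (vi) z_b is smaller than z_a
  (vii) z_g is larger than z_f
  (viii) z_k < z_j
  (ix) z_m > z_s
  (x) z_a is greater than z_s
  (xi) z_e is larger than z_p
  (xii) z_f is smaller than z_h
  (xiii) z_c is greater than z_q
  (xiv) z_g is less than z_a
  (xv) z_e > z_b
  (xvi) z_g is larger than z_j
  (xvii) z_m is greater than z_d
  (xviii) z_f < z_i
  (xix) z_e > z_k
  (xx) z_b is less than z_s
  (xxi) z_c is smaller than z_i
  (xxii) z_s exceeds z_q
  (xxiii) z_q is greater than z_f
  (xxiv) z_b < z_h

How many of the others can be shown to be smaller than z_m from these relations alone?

5

Directly below z_m: z_d, z_s.
One step further: z_f, z_b, z_q (5 so far).
No other element is forced below z_m by the given relations, so the count is 5.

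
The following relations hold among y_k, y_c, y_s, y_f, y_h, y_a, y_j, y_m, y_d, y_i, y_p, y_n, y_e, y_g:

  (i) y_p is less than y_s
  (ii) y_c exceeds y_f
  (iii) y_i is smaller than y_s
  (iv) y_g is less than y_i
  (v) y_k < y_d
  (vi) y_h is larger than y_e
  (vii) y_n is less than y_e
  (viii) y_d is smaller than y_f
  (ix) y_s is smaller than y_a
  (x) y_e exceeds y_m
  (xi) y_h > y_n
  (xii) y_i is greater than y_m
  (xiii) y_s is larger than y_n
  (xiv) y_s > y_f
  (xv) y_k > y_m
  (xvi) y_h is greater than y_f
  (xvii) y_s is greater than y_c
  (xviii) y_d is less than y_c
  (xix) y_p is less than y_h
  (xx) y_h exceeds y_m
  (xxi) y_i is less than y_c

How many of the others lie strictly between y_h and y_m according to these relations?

The relations place y_m below y_h. An element lies strictly between them when it is forced above y_m and also forced below y_h.
Above y_m: {y_k, y_e, y_d, y_f, y_i, y_c, y_s, y_a}. Below y_h: {y_n, y_p, y_k, y_e, y_d, y_f}.
Intersection: {y_k, y_e, y_d, y_f} — 4.

4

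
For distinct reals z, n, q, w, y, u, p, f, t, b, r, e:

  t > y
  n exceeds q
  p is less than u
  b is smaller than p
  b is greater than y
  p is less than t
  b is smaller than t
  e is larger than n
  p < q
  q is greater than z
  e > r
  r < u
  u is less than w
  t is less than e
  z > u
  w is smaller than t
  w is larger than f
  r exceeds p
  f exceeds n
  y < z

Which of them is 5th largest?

Chaining the given pairs: y < b < p < r < u < z < q < n < f < w < t < e.
The 5th largest is n.

n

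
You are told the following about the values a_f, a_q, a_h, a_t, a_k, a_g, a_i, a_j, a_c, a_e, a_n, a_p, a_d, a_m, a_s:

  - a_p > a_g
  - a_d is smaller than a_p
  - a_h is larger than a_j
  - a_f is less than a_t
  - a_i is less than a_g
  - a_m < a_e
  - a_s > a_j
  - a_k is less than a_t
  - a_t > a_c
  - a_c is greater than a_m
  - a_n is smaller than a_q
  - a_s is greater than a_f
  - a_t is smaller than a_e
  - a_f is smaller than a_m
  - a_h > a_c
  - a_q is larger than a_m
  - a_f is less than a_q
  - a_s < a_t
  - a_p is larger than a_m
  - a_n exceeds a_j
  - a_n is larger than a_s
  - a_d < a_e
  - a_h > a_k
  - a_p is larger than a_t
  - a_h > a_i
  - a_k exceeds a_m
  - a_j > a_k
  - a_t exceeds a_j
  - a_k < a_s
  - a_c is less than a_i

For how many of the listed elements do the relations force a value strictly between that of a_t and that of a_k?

2

Chaining upward from a_k reaches: a_j, a_s, a_h, a_n, a_e, a_p, a_q.
Chaining downward from a_t reaches: a_f, a_m, a_c, a_j, a_s.
Strictly between a_k and a_t are those in both lists: a_j, a_s — 2 elements.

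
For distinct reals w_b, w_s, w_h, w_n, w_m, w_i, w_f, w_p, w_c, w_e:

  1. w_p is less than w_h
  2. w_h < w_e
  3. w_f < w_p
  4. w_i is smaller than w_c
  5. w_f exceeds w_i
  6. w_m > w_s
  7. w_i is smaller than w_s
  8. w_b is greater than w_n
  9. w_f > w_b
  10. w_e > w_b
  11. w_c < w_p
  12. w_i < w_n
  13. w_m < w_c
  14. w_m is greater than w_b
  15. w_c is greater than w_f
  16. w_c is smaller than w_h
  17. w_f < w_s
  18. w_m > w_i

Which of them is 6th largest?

Chaining the given pairs: w_i < w_n < w_b < w_f < w_s < w_m < w_c < w_p < w_h < w_e.
The 6th largest is w_s.

w_s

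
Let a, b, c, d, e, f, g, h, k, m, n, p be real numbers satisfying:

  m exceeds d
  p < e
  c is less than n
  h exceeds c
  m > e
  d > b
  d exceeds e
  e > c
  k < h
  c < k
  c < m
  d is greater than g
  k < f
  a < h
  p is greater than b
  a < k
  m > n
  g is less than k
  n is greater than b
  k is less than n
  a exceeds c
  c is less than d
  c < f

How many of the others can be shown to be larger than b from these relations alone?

The elements the relations force above b are p, e, n, d, m — no chain reaches any other.
That is 5.

5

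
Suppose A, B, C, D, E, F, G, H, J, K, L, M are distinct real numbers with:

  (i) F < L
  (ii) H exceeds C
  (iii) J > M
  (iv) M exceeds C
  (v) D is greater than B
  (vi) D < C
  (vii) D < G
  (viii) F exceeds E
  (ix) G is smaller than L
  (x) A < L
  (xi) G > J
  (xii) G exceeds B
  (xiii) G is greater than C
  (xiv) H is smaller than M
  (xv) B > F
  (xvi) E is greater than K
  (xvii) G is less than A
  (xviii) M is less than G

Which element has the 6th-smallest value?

Piecing the relations together gives one ordering: K < E < F < B < D < C < H < M < J < G < A < L.
Counting 6 from the smallest end gives C.

C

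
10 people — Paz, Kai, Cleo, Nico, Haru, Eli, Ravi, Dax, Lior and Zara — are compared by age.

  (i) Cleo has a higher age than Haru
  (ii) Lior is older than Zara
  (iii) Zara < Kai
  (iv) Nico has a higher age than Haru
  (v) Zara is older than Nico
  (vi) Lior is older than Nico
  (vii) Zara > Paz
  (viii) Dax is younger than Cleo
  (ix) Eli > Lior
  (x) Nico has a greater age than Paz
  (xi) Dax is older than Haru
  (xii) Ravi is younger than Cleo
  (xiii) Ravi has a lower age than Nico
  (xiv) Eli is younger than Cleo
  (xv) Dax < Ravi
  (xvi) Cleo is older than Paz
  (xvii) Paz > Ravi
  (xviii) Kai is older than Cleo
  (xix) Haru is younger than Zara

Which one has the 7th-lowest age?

The consecutive relations fix a unique order: Haru < Dax < Ravi < Paz < Nico < Zara < Lior < Eli < Cleo < Kai.
The 7th smallest is Lior.

Lior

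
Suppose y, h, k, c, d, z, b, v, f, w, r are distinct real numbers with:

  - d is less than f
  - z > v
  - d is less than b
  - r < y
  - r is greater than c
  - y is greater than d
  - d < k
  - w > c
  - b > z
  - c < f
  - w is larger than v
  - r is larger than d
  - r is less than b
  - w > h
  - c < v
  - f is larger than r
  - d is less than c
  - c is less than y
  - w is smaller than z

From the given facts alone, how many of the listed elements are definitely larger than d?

9

The elements the relations force above d are c, v, w, k, r, z, y, f, b — no chain reaches any other.
That is 9.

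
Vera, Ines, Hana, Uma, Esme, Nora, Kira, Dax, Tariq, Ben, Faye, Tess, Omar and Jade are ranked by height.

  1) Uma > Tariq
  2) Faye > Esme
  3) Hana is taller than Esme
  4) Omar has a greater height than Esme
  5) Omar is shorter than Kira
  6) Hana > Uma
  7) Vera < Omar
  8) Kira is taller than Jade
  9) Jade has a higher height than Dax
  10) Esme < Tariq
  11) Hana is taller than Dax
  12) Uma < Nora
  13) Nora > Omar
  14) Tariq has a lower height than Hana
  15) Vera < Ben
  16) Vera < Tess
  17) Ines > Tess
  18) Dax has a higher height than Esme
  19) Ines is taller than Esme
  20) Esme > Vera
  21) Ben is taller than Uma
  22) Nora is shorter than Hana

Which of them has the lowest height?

Esme is not least since Vera < Esme; Dax is not least since Esme < Dax; Tariq is not least since Esme < Tariq; Omar is not least since Vera < Omar; Jade is not least since Dax < Jade; Tess is not least since Vera < Tess; Uma is not least since Tariq < Uma; Ines is not least since Tess < Ines; Nora is not least since Omar < Nora; Kira is not least since Jade < Kira; Ben is not least since Vera < Ben; Faye is not least since Esme < Faye; Hana is not least since Tariq < Hana.
Only Vera has nothing below it, so Vera is the lowest height.

Vera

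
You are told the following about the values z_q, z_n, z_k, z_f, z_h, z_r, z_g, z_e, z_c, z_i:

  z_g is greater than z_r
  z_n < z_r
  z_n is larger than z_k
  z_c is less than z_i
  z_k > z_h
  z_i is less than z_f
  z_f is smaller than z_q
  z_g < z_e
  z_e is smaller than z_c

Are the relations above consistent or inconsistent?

consistent

The single ordering z_h < z_k < z_n < z_r < z_g < z_e < z_c < z_i < z_f < z_q satisfies every listed relation, so no contradiction arises.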